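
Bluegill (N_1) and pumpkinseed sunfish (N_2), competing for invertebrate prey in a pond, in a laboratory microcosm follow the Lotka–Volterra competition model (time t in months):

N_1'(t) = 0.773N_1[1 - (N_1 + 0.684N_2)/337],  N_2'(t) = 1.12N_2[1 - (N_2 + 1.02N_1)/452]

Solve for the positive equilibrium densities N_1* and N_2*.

N_1* ≈ 92.1, N_2* ≈ 358

Setting both brackets to zero gives the nullclines N_1 + 0.684N_2 = 337 and 1.02N_1 + N_2 = 452.
Substituting N_2 = 452 - 1.02N_1 into the first: N_1(1 - 0.684·1.02) = 337 - 0.684·452.
So N_1* = 27.8/0.302 = 92.1, and then N_2* = 452 - 1.02·92.1 = 358.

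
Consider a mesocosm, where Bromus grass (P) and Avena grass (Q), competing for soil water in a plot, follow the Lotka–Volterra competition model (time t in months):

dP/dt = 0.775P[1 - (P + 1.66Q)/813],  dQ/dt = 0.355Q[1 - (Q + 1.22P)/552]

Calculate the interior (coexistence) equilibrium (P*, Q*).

Setting both brackets to zero gives the nullclines P + 1.66Q = 813 and 1.22P + Q = 552.
Substituting Q = 552 - 1.22P into the first: P(1 - 1.66·1.22) = 813 - 1.66·552.
So P* = -103/-1.03 = 101, and then Q* = 552 - 1.22·101 = 429.

P* ≈ 101, Q* ≈ 429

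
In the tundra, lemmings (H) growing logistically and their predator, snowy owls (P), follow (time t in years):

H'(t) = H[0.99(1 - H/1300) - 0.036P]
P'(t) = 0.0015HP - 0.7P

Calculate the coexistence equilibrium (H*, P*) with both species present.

H* ≈ 467, P* ≈ 17.6

From dP/dt = 0 with P > 0: 0.0015H* = 0.7, so H* = 467.
Substitute into dH/dt = 0: 0.99(1 - 467/1300) = 0.036P*.
The bracket is 0.641, giving P* = 0.635/0.036 = 17.6.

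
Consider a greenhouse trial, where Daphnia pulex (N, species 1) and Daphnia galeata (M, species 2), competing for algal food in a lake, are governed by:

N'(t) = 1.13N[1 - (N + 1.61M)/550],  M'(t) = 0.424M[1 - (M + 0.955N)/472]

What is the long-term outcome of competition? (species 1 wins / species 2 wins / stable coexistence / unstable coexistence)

Compare the nullcline intercepts: K1/α12 = 550/1.61 = 342 < K2 = 472; K2/α21 = 472/0.955 = 494 < K1 = 550.
Since both are reversed, neither can invade when rare; the interior point is a saddle.

unstable coexistence (outcome depends on initial conditions)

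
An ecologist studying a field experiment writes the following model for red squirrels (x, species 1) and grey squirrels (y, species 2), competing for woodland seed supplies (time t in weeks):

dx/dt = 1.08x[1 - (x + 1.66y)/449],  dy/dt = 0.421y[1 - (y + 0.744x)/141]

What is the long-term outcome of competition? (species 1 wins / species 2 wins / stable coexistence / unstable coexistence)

Compare the nullcline intercepts: K1/α12 = 449/1.66 = 270 > K2 = 141; K2/α21 = 141/0.744 = 190 < K1 = 449.
Since the inequalities point opposite ways, species 1 can invade but species 2 cannot.

species 1 excludes species 2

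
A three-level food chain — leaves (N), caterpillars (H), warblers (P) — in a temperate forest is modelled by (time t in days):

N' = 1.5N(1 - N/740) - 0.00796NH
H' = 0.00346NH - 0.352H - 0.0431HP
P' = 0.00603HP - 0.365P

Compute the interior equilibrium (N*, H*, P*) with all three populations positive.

N* ≈ 502, H* ≈ 60.5, P* ≈ 32.2

From dP/dt = 0: 0.00603H* = 0.365, so H* = 60.5.
From dN/dt = 0: 1.5(1 - N*/740) = 0.00796·60.5, giving N* = 740·(1 - 0.321) = 502.
From dH/dt = 0: 0.00346·502 - 0.352 = 0.0431P*, so P* = 1.39/0.0431 = 32.2.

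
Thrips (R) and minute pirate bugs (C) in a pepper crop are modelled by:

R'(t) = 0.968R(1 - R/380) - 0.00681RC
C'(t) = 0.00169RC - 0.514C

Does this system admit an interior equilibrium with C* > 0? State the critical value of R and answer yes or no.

Threshold R = 304; K > 304, so yes, the predator persists.

The predator equation gives dC/dt > 0 only when R > 0.514/0.00169 = 304.
Without the predator, R → K = 380. Since 380 > 304, the predator can invade and persist.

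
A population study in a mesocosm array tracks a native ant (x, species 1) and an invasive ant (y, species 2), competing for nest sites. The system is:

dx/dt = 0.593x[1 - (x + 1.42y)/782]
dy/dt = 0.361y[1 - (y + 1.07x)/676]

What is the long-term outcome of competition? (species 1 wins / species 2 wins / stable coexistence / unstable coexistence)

Compare the nullcline intercepts: K1/α12 = 782/1.42 = 551 < K2 = 676; K2/α21 = 676/1.07 = 632 < K1 = 782.
Since both are reversed, neither can invade when rare; the interior point is a saddle.

unstable coexistence (outcome depends on initial conditions)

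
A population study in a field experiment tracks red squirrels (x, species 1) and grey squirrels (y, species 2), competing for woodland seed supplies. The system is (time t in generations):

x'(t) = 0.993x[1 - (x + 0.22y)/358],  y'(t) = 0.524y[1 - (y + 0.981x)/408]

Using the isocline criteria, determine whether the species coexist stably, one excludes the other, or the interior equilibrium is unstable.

Compare the nullcline intercepts: K1/α12 = 358/0.22 = 1630 > K2 = 408; K2/α21 = 408/0.981 = 416 > K1 = 358.
Since both inequalities hold, each species can invade when rare, so the interior equilibrium is stable.

stable coexistence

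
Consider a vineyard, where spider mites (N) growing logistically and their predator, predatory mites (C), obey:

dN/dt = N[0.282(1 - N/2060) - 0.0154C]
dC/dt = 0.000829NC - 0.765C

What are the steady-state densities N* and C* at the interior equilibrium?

N* ≈ 923, C* ≈ 10.1

From dC/dt = 0 with C > 0: 0.000829N* = 0.765, so N* = 923.
Substitute into dN/dt = 0: 0.282(1 - 923/2060) = 0.0154C*.
The bracket is 0.552, giving C* = 0.156/0.0154 = 10.1.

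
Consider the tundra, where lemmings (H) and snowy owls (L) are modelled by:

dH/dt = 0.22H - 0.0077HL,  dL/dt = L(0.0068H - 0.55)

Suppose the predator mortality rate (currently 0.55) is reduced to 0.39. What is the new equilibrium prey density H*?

H* ≈ 57.4

At the interior fixed point, setting dL/dt = 0 with L > 0 fixes H* = (predator death rate)/(HL coefficient) — independent of the other coefficients.
With the change, H* = 0.39/0.0068 = 57.4; it falls from 80.9.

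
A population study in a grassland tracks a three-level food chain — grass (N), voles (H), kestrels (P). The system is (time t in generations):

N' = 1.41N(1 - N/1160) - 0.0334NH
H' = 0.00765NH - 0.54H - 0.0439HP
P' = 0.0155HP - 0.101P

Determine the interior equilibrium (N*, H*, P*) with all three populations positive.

From dP/dt = 0: 0.0155H* = 0.101, so H* = 6.52.
From dN/dt = 0: 1.41(1 - N*/1160) = 0.0334·6.52, giving N* = 1160·(1 - 0.154) = 981.
From dH/dt = 0: 0.00765·981 - 0.54 = 0.0439P*, so P* = 6.96/0.0439 = 159.

N* ≈ 981, H* ≈ 6.52, P* ≈ 159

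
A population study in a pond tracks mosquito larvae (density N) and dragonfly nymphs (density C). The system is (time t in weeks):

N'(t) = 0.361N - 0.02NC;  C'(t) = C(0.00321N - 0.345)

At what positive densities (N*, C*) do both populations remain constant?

N* ≈ 107, C* ≈ 18.1

Set dC/dt = 0 with C > 0: 0.00321N - 0.345 = 0, so N* = 0.345/0.00321 = 107.
Set dN/dt = 0 with N > 0: 0.361 - 0.02C = 0, so C* = 0.361/0.02 = 18.1.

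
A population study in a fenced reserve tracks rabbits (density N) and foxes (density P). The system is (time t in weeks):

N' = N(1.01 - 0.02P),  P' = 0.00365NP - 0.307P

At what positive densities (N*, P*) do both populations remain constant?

Set dP/dt = 0 with P > 0: 0.00365N - 0.307 = 0, so N* = 0.307/0.00365 = 84.1.
Set dN/dt = 0 with N > 0: 1.01 - 0.02P = 0, so P* = 1.01/0.02 = 50.5.

N* ≈ 84.1, P* ≈ 50.5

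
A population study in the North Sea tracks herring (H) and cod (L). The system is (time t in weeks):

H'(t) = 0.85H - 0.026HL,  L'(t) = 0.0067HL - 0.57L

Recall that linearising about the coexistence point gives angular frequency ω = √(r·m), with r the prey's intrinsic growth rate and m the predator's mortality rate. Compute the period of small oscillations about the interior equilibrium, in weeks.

Here r = 0.85 and m = 0.57, so r·m = 0.484.
ω = √0.484 = 0.696 per week, hence T = 2π/ω ≈ 9.03 weeks.

T ≈ 9.03 weeks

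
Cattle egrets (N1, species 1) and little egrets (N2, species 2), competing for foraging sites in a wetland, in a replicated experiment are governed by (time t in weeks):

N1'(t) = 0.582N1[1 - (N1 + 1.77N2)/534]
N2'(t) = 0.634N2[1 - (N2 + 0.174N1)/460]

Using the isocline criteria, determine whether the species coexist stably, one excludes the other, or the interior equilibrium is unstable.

species 2 excludes species 1

Compare the nullcline intercepts: K1/α12 = 534/1.77 = 302 < K2 = 460; K2/α21 = 460/0.174 = 2640 > K1 = 534.
Since the inequalities point opposite ways, species 2 can invade but species 1 cannot.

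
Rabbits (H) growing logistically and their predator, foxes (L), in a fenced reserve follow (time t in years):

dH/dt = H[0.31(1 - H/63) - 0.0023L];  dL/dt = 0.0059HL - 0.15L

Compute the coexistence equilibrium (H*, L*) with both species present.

H* ≈ 25.4, L* ≈ 80.4

From dL/dt = 0 with L > 0: 0.0059H* = 0.15, so H* = 25.4.
Substitute into dH/dt = 0: 0.31(1 - 25.4/63) = 0.0023L*.
The bracket is 0.596, giving L* = 0.185/0.0023 = 80.4.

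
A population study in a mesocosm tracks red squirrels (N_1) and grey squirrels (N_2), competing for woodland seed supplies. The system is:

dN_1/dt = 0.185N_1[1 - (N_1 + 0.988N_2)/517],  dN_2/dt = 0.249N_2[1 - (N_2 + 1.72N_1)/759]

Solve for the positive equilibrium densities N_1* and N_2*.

Setting both brackets to zero gives the nullclines N_1 + 0.988N_2 = 517 and 1.72N_1 + N_2 = 759.
Substituting N_2 = 759 - 1.72N_1 into the first: N_1(1 - 0.988·1.72) = 517 - 0.988·759.
So N_1* = -233/-0.699 = 333, and then N_2* = 759 - 1.72·333 = 186.

N_1* ≈ 333, N_2* ≈ 186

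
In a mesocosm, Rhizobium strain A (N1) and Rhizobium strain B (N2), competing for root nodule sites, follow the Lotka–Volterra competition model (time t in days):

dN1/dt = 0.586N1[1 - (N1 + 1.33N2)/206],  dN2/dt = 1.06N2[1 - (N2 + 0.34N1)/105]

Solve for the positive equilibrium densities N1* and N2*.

Setting both brackets to zero gives the nullclines N1 + 1.33N2 = 206 and 0.34N1 + N2 = 105.
Substituting N2 = 105 - 0.34N1 into the first: N1(1 - 1.33·0.34) = 206 - 1.33·105.
So N1* = 66.3/0.548 = 121, and then N2* = 105 - 0.34·121 = 63.8.

N1* ≈ 121, N2* ≈ 63.8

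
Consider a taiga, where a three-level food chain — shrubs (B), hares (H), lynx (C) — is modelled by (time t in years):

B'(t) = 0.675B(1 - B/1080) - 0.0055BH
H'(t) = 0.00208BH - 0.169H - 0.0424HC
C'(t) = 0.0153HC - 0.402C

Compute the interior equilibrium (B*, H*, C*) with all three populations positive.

From dC/dt = 0: 0.0153H* = 0.402, so H* = 26.3.
From dB/dt = 0: 0.675(1 - B*/1080) = 0.0055·26.3, giving B* = 1080·(1 - 0.214) = 849.
From dH/dt = 0: 0.00208·849 - 0.169 = 0.0424C*, so C* = 1.6/0.0424 = 37.7.

B* ≈ 849, H* ≈ 26.3, C* ≈ 37.7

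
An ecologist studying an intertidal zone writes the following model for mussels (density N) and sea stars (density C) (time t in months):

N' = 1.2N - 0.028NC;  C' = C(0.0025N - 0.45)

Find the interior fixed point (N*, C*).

N* ≈ 180, C* ≈ 42.9

Set dC/dt = 0 with C > 0: 0.0025N - 0.45 = 0, so N* = 0.45/0.0025 = 180.
Set dN/dt = 0 with N > 0: 1.2 - 0.028C = 0, so C* = 1.2/0.028 = 42.9.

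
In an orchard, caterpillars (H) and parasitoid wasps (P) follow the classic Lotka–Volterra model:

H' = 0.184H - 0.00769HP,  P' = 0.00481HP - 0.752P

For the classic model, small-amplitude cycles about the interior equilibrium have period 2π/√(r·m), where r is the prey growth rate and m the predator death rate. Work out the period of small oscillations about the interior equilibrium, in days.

Here r = 0.184 and m = 0.752, so r·m = 0.138.
ω = √0.138 = 0.372 per day, hence T = 2π/ω ≈ 16.9 days.

T ≈ 16.9 days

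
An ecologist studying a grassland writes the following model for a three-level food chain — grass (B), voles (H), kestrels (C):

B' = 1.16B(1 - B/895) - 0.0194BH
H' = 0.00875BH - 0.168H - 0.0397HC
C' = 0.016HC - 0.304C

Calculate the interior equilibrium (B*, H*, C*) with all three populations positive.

From dC/dt = 0: 0.016H* = 0.304, so H* = 19.
From dB/dt = 0: 1.16(1 - B*/895) = 0.0194·19, giving B* = 895·(1 - 0.318) = 611.
From dH/dt = 0: 0.00875·611 - 0.168 = 0.0397C*, so C* = 5.17/0.0397 = 130.

B* ≈ 611, H* ≈ 19, C* ≈ 130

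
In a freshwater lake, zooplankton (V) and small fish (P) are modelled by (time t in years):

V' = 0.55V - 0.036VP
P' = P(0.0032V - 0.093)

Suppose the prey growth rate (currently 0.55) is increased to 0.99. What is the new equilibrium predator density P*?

At the interior fixed point, setting dV/dt = 0 with V > 0 fixes P* = (prey growth rate)/(VP coefficient) — independent of the other coefficients.
With the change, P* = 0.99/0.036 = 27.5; it rises from 15.3.

P* ≈ 27.5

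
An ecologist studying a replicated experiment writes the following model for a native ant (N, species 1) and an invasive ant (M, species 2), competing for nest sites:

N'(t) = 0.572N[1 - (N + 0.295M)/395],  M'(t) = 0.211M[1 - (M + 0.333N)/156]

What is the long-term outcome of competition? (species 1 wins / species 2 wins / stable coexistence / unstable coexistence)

Compare the nullcline intercepts: K1/α12 = 395/0.295 = 1340 > K2 = 156; K2/α21 = 156/0.333 = 468 > K1 = 395.
Since both inequalities hold, each species can invade when rare, so the interior equilibrium is stable.

stable coexistence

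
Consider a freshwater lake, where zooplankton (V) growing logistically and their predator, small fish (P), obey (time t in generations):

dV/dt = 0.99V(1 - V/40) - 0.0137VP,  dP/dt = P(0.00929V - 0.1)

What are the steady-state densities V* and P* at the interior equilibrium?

V* ≈ 10.8, P* ≈ 52.8

From dP/dt = 0 with P > 0: 0.00929V* = 0.1, so V* = 10.8.
Substitute into dV/dt = 0: 0.99(1 - 10.8/40) = 0.0137P*.
The bracket is 0.731, giving P* = 0.724/0.0137 = 52.8.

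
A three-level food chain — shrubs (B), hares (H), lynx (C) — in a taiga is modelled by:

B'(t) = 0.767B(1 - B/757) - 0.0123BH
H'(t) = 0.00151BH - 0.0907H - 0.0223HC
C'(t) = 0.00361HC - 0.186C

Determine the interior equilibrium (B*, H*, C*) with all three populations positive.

B* ≈ 132, H* ≈ 51.5, C* ≈ 4.84

From dC/dt = 0: 0.00361H* = 0.186, so H* = 51.5.
From dB/dt = 0: 0.767(1 - B*/757) = 0.0123·51.5, giving B* = 757·(1 - 0.826) = 132.
From dH/dt = 0: 0.00151·132 - 0.0907 = 0.0223C*, so C* = 0.108/0.0223 = 4.84.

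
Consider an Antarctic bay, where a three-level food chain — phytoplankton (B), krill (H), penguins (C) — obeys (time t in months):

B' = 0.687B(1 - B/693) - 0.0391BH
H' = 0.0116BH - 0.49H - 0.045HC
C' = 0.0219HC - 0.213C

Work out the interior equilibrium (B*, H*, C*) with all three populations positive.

B* ≈ 309, H* ≈ 9.73, C* ≈ 68.9

From dC/dt = 0: 0.0219H* = 0.213, so H* = 9.73.
From dB/dt = 0: 0.687(1 - B*/693) = 0.0391·9.73, giving B* = 693·(1 - 0.554) = 309.
From dH/dt = 0: 0.0116·309 - 0.49 = 0.045C*, so C* = 3.1/0.045 = 68.9.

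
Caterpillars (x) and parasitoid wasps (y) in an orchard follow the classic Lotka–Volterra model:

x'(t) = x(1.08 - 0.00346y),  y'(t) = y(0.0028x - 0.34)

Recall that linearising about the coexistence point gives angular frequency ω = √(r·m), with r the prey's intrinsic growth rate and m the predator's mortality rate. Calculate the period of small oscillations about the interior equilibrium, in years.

Here r = 1.08 and m = 0.34, so r·m = 0.367.
ω = √0.367 = 0.606 per year, hence T = 2π/ω ≈ 10.4 years.

T ≈ 10.4 years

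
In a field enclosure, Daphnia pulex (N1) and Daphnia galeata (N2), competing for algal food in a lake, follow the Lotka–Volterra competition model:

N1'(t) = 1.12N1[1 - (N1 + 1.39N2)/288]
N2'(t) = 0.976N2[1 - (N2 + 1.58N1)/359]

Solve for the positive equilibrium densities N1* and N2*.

Setting both brackets to zero gives the nullclines N1 + 1.39N2 = 288 and 1.58N1 + N2 = 359.
Substituting N2 = 359 - 1.58N1 into the first: N1(1 - 1.39·1.58) = 288 - 1.39·359.
So N1* = -211/-1.2 = 176, and then N2* = 359 - 1.58·176 = 80.3.

N1* ≈ 176, N2* ≈ 80.3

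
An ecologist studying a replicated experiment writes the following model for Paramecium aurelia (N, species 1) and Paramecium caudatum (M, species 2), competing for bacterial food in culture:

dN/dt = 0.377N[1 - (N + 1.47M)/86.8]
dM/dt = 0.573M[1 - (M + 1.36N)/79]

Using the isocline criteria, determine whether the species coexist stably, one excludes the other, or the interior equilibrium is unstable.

Compare the nullcline intercepts: K1/α12 = 86.8/1.47 = 59 < K2 = 79; K2/α21 = 79/1.36 = 58.1 < K1 = 86.8.
Since both are reversed, neither can invade when rare; the interior point is a saddle.

unstable coexistence (outcome depends on initial conditions)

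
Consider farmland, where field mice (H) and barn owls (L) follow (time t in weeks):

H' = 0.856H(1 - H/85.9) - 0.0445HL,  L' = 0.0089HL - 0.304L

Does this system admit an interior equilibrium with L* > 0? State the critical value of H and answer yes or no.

Threshold H = 34.2; K > 34.2, so yes, the predator persists.

The predator equation gives dL/dt > 0 only when H > 0.304/0.0089 = 34.2.
Without the predator, H → K = 85.9. Since 85.9 > 34.2, the predator can invade and persist.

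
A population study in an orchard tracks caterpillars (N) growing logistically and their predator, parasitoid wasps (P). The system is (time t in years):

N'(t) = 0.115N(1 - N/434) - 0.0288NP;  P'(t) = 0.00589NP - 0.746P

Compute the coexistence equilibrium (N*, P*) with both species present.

N* ≈ 127, P* ≈ 2.83

From dP/dt = 0 with P > 0: 0.00589N* = 0.746, so N* = 127.
Substitute into dN/dt = 0: 0.115(1 - 127/434) = 0.0288P*.
The bracket is 0.708, giving P* = 0.0814/0.0288 = 2.83.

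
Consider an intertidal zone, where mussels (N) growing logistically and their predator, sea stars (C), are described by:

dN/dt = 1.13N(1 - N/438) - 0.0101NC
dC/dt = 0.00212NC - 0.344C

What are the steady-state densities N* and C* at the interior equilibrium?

N* ≈ 162, C* ≈ 70.4

From dC/dt = 0 with C > 0: 0.00212N* = 0.344, so N* = 162.
Substitute into dN/dt = 0: 1.13(1 - 162/438) = 0.0101C*.
The bracket is 0.63, giving C* = 0.711/0.0101 = 70.4.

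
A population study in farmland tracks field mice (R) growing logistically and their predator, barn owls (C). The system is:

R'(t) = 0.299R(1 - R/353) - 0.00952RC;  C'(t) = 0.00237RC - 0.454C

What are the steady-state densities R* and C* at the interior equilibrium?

R* ≈ 192, C* ≈ 14.4

From dC/dt = 0 with C > 0: 0.00237R* = 0.454, so R* = 192.
Substitute into dR/dt = 0: 0.299(1 - 192/353) = 0.00952C*.
The bracket is 0.457, giving C* = 0.137/0.00952 = 14.4.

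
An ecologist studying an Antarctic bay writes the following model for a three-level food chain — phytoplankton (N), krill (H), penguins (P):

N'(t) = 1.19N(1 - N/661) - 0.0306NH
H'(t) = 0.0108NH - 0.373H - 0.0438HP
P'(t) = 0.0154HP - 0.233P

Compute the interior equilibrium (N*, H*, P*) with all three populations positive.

N* ≈ 404, H* ≈ 15.1, P* ≈ 91.1

From dP/dt = 0: 0.0154H* = 0.233, so H* = 15.1.
From dN/dt = 0: 1.19(1 - N*/661) = 0.0306·15.1, giving N* = 661·(1 - 0.389) = 404.
From dH/dt = 0: 0.0108·404 - 0.373 = 0.0438P*, so P* = 3.99/0.0438 = 91.1.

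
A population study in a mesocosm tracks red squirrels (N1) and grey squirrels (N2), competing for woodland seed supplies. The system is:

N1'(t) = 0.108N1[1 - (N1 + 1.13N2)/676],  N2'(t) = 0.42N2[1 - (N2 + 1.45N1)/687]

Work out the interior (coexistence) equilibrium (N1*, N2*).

N1* ≈ 157, N2* ≈ 459

Setting both brackets to zero gives the nullclines N1 + 1.13N2 = 676 and 1.45N1 + N2 = 687.
Substituting N2 = 687 - 1.45N1 into the first: N1(1 - 1.13·1.45) = 676 - 1.13·687.
So N1* = -100/-0.638 = 157, and then N2* = 687 - 1.45·157 = 459.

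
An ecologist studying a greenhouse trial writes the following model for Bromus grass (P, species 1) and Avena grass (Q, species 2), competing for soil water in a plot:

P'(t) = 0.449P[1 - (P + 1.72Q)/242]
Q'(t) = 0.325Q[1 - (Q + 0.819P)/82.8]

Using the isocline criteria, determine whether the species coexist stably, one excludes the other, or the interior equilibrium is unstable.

Compare the nullcline intercepts: K1/α12 = 242/1.72 = 141 > K2 = 82.8; K2/α21 = 82.8/0.819 = 101 < K1 = 242.
Since the inequalities point opposite ways, species 1 can invade but species 2 cannot.

species 1 excludes species 2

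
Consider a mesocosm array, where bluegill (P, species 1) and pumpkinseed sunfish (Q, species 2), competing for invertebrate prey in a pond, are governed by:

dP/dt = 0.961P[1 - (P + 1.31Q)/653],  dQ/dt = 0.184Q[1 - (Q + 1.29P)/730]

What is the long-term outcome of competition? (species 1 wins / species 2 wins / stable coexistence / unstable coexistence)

unstable coexistence (outcome depends on initial conditions)

Compare the nullcline intercepts: K1/α12 = 653/1.31 = 498 < K2 = 730; K2/α21 = 730/1.29 = 566 < K1 = 653.
Since both are reversed, neither can invade when rare; the interior point is a saddle.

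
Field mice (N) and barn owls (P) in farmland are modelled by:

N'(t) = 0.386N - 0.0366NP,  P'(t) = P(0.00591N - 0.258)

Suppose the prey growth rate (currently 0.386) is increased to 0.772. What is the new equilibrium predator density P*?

P* ≈ 21.1

At the interior fixed point, setting dN/dt = 0 with N > 0 fixes P* = (prey growth rate)/(NP coefficient) — independent of the other coefficients.
With the change, P* = 0.772/0.0366 = 21.1; it rises from 10.5.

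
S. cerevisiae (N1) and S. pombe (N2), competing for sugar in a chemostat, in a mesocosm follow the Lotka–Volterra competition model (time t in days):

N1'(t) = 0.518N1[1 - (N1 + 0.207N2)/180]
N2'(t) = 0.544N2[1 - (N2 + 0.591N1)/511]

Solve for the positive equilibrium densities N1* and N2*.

N1* ≈ 84.6, N2* ≈ 461

Setting both brackets to zero gives the nullclines N1 + 0.207N2 = 180 and 0.591N1 + N2 = 511.
Substituting N2 = 511 - 0.591N1 into the first: N1(1 - 0.207·0.591) = 180 - 0.207·511.
So N1* = 74.2/0.878 = 84.6, and then N2* = 511 - 0.591·84.6 = 461.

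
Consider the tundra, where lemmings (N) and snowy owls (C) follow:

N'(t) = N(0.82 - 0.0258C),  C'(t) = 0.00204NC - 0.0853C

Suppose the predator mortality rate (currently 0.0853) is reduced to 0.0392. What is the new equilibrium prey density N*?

At the interior fixed point, setting dC/dt = 0 with C > 0 fixes N* = (predator death rate)/(NC coefficient) — independent of the other coefficients.
With the change, N* = 0.0392/0.00204 = 19.2; it falls from 41.8.

N* ≈ 19.2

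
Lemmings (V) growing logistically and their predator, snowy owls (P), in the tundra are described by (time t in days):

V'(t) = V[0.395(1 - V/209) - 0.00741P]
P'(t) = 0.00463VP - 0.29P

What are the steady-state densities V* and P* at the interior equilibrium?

V* ≈ 62.6, P* ≈ 37.3

From dP/dt = 0 with P > 0: 0.00463V* = 0.29, so V* = 62.6.
Substitute into dV/dt = 0: 0.395(1 - 62.6/209) = 0.00741P*.
The bracket is 0.7, giving P* = 0.277/0.00741 = 37.3.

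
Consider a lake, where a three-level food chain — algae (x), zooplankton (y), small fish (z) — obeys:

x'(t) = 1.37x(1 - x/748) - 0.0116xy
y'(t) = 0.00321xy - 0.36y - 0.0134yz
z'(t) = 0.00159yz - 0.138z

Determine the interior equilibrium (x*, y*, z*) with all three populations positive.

From dz/dt = 0: 0.00159y* = 0.138, so y* = 86.8.
From dx/dt = 0: 1.37(1 - x*/748) = 0.0116·86.8, giving x* = 748·(1 - 0.735) = 198.
From dy/dt = 0: 0.00321·198 - 0.36 = 0.0134z*, so z* = 0.277/0.0134 = 20.6.

x* ≈ 198, y* ≈ 86.8, z* ≈ 20.6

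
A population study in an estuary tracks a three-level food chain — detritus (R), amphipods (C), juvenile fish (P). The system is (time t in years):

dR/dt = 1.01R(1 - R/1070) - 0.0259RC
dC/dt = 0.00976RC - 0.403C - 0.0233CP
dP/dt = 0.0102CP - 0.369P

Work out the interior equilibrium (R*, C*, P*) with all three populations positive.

From dP/dt = 0: 0.0102C* = 0.369, so C* = 36.2.
From dR/dt = 0: 1.01(1 - R*/1070) = 0.0259·36.2, giving R* = 1070·(1 - 0.928) = 77.4.
From dC/dt = 0: 0.00976·77.4 - 0.403 = 0.0233P*, so P* = 0.352/0.0233 = 15.1.

R* ≈ 77.4, C* ≈ 36.2, P* ≈ 15.1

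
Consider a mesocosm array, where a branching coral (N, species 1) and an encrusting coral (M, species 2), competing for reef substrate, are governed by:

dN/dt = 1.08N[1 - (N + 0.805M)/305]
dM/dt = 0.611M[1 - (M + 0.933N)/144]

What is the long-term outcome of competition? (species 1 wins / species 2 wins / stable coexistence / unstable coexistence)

species 1 excludes species 2

Compare the nullcline intercepts: K1/α12 = 305/0.805 = 379 > K2 = 144; K2/α21 = 144/0.933 = 154 < K1 = 305.
Since the inequalities point opposite ways, species 1 can invade but species 2 cannot.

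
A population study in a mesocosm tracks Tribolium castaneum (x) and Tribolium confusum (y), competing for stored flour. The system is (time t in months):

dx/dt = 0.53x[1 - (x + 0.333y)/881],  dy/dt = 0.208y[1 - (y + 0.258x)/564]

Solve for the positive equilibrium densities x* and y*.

x* ≈ 758, y* ≈ 368

Setting both brackets to zero gives the nullclines x + 0.333y = 881 and 0.258x + y = 564.
Substituting y = 564 - 0.258x into the first: x(1 - 0.333·0.258) = 881 - 0.333·564.
So x* = 693/0.914 = 758, and then y* = 564 - 0.258·758 = 368.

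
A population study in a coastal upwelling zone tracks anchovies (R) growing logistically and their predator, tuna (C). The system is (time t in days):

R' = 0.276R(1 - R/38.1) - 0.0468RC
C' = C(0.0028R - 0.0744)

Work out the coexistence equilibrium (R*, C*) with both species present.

From dC/dt = 0 with C > 0: 0.0028R* = 0.0744, so R* = 26.6.
Substitute into dR/dt = 0: 0.276(1 - 26.6/38.1) = 0.0468C*.
The bracket is 0.303, giving C* = 0.0835/0.0468 = 1.78.

R* ≈ 26.6, C* ≈ 1.78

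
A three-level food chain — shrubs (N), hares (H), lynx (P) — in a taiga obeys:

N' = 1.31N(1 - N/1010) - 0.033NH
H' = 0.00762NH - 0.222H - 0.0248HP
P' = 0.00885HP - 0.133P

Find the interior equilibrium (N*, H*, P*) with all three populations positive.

From dP/dt = 0: 0.00885H* = 0.133, so H* = 15.
From dN/dt = 0: 1.31(1 - N*/1010) = 0.033·15, giving N* = 1010·(1 - 0.379) = 628.
From dH/dt = 0: 0.00762·628 - 0.222 = 0.0248P*, so P* = 4.56/0.0248 = 184.

N* ≈ 628, H* ≈ 15, P* ≈ 184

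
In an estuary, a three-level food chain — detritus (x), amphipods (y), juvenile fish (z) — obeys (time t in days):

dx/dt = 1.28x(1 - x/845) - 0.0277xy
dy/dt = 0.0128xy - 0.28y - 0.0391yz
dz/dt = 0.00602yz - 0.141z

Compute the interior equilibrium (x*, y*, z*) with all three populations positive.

From dz/dt = 0: 0.00602y* = 0.141, so y* = 23.4.
From dx/dt = 0: 1.28(1 - x*/845) = 0.0277·23.4, giving x* = 845·(1 - 0.507) = 417.
From dy/dt = 0: 0.0128·417 - 0.28 = 0.0391z*, so z* = 5.05/0.0391 = 129.

x* ≈ 417, y* ≈ 23.4, z* ≈ 129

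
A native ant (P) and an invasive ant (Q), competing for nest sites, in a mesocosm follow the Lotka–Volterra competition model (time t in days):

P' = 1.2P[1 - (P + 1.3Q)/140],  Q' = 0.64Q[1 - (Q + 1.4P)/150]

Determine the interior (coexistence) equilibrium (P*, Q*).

P* ≈ 67.1, Q* ≈ 56.1

Setting both brackets to zero gives the nullclines P + 1.3Q = 140 and 1.4P + Q = 150.
Substituting Q = 150 - 1.4P into the first: P(1 - 1.3·1.4) = 140 - 1.3·150.
So P* = -55/-0.82 = 67.1, and then Q* = 150 - 1.4·67.1 = 56.1.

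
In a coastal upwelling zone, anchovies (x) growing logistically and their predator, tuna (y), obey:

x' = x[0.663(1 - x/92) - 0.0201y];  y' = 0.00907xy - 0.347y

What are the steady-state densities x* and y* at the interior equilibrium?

x* ≈ 38.3, y* ≈ 19.3

From dy/dt = 0 with y > 0: 0.00907x* = 0.347, so x* = 38.3.
Substitute into dx/dt = 0: 0.663(1 - 38.3/92) = 0.0201y*.
The bracket is 0.584, giving y* = 0.387/0.0201 = 19.3.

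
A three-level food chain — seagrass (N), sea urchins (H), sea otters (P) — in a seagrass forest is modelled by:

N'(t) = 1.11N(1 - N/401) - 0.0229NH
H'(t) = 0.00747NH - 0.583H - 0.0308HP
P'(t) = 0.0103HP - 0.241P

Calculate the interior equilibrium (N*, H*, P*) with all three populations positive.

N* ≈ 207, H* ≈ 23.4, P* ≈ 31.4

From dP/dt = 0: 0.0103H* = 0.241, so H* = 23.4.
From dN/dt = 0: 1.11(1 - N*/401) = 0.0229·23.4, giving N* = 401·(1 - 0.483) = 207.
From dH/dt = 0: 0.00747·207 - 0.583 = 0.0308P*, so P* = 0.967/0.0308 = 31.4.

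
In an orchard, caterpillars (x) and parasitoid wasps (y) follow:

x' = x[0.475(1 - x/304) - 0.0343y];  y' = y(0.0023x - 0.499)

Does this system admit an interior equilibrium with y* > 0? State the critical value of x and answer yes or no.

Threshold x = 217; K > 217, so yes, the predator persists.

The predator equation gives dy/dt > 0 only when x > 0.499/0.0023 = 217.
Without the predator, x → K = 304. Since 304 > 217, the predator can invade and persist.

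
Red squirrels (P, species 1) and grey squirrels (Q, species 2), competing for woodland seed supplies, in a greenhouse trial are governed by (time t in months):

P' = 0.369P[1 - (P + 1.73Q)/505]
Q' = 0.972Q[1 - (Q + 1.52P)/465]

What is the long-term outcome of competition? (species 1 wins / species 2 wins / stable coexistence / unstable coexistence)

unstable coexistence (outcome depends on initial conditions)

Compare the nullcline intercepts: K1/α12 = 505/1.73 = 292 < K2 = 465; K2/α21 = 465/1.52 = 306 < K1 = 505.
Since both are reversed, neither can invade when rare; the interior point is a saddle.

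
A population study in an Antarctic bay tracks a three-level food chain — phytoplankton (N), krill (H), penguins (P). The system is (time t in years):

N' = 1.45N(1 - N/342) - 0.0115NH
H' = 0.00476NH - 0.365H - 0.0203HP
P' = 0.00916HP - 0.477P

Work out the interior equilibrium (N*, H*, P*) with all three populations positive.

From dP/dt = 0: 0.00916H* = 0.477, so H* = 52.1.
From dN/dt = 0: 1.45(1 - N*/342) = 0.0115·52.1, giving N* = 342·(1 - 0.413) = 201.
From dH/dt = 0: 0.00476·201 - 0.365 = 0.0203P*, so P* = 0.591/0.0203 = 29.1.

N* ≈ 201, H* ≈ 52.1, P* ≈ 29.1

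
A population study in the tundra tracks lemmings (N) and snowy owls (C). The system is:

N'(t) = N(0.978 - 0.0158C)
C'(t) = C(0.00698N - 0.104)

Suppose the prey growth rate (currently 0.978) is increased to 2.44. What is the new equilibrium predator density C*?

C* ≈ 154

At the interior fixed point, setting dN/dt = 0 with N > 0 fixes C* = (prey growth rate)/(NC coefficient) — independent of the other coefficients.
With the change, C* = 2.44/0.0158 = 154; it rises from 61.9.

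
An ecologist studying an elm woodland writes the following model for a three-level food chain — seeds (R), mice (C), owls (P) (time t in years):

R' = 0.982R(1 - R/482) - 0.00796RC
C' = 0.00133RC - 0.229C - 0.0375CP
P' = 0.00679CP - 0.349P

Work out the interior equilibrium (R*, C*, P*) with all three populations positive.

R* ≈ 281, C* ≈ 51.4, P* ≈ 3.87

From dP/dt = 0: 0.00679C* = 0.349, so C* = 51.4.
From dR/dt = 0: 0.982(1 - R*/482) = 0.00796·51.4, giving R* = 482·(1 - 0.417) = 281.
From dC/dt = 0: 0.00133·281 - 0.229 = 0.0375P*, so P* = 0.145/0.0375 = 3.87.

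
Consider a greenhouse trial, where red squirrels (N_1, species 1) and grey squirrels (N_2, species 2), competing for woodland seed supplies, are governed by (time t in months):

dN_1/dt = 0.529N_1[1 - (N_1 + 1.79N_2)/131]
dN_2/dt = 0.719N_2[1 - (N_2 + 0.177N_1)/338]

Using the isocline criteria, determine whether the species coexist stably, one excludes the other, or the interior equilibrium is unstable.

Compare the nullcline intercepts: K1/α12 = 131/1.79 = 73.2 < K2 = 338; K2/α21 = 338/0.177 = 1910 > K1 = 131.
Since the inequalities point opposite ways, species 2 can invade but species 1 cannot.

species 2 excludes species 1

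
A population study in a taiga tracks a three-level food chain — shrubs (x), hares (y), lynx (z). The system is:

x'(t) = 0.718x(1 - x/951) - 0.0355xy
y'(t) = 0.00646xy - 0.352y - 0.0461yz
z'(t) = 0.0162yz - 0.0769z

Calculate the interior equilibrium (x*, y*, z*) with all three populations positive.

From dz/dt = 0: 0.0162y* = 0.0769, so y* = 4.75.
From dx/dt = 0: 0.718(1 - x*/951) = 0.0355·4.75, giving x* = 951·(1 - 0.235) = 728.
From dy/dt = 0: 0.00646·728 - 0.352 = 0.0461z*, so z* = 4.35/0.0461 = 94.4.

x* ≈ 728, y* ≈ 4.75, z* ≈ 94.4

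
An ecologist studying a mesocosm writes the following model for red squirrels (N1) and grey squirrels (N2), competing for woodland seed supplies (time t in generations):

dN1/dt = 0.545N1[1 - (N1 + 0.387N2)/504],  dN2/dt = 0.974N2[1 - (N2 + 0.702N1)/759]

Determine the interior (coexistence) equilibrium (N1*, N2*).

Setting both brackets to zero gives the nullclines N1 + 0.387N2 = 504 and 0.702N1 + N2 = 759.
Substituting N2 = 759 - 0.702N1 into the first: N1(1 - 0.387·0.702) = 504 - 0.387·759.
So N1* = 210/0.728 = 289, and then N2* = 759 - 0.702·289 = 556.

N1* ≈ 289, N2* ≈ 556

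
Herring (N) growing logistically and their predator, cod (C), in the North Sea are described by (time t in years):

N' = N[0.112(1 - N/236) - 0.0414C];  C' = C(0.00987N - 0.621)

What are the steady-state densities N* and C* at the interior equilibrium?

From dC/dt = 0 with C > 0: 0.00987N* = 0.621, so N* = 62.9.
Substitute into dN/dt = 0: 0.112(1 - 62.9/236) = 0.0414C*.
The bracket is 0.733, giving C* = 0.0821/0.0414 = 1.98.

N* ≈ 62.9, C* ≈ 1.98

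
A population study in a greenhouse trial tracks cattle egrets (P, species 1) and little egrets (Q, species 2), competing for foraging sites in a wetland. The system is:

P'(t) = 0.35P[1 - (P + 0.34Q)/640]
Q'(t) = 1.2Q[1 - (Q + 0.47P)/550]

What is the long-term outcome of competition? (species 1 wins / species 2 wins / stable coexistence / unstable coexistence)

Compare the nullcline intercepts: K1/α12 = 640/0.34 = 1880 > K2 = 550; K2/α21 = 550/0.47 = 1170 > K1 = 640.
Since both inequalities hold, each species can invade when rare, so the interior equilibrium is stable.

stable coexistence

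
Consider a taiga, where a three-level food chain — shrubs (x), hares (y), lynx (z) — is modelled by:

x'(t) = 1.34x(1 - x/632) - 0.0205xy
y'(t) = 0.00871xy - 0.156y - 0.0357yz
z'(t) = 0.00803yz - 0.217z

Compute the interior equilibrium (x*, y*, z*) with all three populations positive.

From dz/dt = 0: 0.00803y* = 0.217, so y* = 27.
From dx/dt = 0: 1.34(1 - x*/632) = 0.0205·27, giving x* = 632·(1 - 0.413) = 371.
From dy/dt = 0: 0.00871·371 - 0.156 = 0.0357z*, so z* = 3.07/0.0357 = 86.1.

x* ≈ 371, y* ≈ 27, z* ≈ 86.1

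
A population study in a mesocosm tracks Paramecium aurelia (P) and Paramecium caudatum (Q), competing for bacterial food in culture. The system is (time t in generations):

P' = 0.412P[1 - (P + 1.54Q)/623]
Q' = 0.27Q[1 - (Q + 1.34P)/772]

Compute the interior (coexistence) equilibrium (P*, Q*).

Setting both brackets to zero gives the nullclines P + 1.54Q = 623 and 1.34P + Q = 772.
Substituting Q = 772 - 1.34P into the first: P(1 - 1.54·1.34) = 623 - 1.54·772.
So P* = -566/-1.06 = 532, and then Q* = 772 - 1.34·532 = 59.1.

P* ≈ 532, Q* ≈ 59.1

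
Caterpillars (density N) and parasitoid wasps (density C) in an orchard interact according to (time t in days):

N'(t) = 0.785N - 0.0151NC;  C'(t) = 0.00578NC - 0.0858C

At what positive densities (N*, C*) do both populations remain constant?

N* ≈ 14.8, C* ≈ 52

Set dC/dt = 0 with C > 0: 0.00578N - 0.0858 = 0, so N* = 0.0858/0.00578 = 14.8.
Set dN/dt = 0 with N > 0: 0.785 - 0.0151C = 0, so C* = 0.785/0.0151 = 52.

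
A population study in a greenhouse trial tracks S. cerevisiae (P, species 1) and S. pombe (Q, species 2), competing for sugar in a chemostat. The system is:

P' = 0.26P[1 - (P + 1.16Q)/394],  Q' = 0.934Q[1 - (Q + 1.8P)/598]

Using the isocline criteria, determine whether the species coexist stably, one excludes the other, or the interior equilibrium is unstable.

unstable coexistence (outcome depends on initial conditions)

Compare the nullcline intercepts: K1/α12 = 394/1.16 = 340 < K2 = 598; K2/α21 = 598/1.8 = 332 < K1 = 394.
Since both are reversed, neither can invade when rare; the interior point is a saddle.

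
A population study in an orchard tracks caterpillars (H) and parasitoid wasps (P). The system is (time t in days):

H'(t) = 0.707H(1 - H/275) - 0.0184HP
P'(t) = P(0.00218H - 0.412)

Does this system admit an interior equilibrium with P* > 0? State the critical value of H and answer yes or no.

The predator equation gives dP/dt > 0 only when H > 0.412/0.00218 = 189.
Without the predator, H → K = 275. Since 275 > 189, the predator can invade and persist.

Threshold H = 189; K > 189, so yes, the predator persists.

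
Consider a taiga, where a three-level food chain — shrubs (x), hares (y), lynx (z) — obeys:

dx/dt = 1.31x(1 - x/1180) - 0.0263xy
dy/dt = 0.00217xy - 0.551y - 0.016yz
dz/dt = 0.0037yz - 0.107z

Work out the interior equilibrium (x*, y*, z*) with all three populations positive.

From dz/dt = 0: 0.0037y* = 0.107, so y* = 28.9.
From dx/dt = 0: 1.31(1 - x*/1180) = 0.0263·28.9, giving x* = 1180·(1 - 0.581) = 495.
From dy/dt = 0: 0.00217·495 - 0.551 = 0.016z*, so z* = 0.523/0.016 = 32.7.

x* ≈ 495, y* ≈ 28.9, z* ≈ 32.7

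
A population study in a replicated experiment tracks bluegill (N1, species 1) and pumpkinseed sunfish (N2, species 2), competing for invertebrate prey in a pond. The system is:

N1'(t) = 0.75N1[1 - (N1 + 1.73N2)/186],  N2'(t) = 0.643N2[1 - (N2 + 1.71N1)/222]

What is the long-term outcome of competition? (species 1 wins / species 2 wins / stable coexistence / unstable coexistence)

Compare the nullcline intercepts: K1/α12 = 186/1.73 = 108 < K2 = 222; K2/α21 = 222/1.71 = 130 < K1 = 186.
Since both are reversed, neither can invade when rare; the interior point is a saddle.

unstable coexistence (outcome depends on initial conditions)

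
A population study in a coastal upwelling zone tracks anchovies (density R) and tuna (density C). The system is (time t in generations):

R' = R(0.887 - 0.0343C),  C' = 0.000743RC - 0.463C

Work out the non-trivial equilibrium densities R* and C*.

R* ≈ 623, C* ≈ 25.9

Set dC/dt = 0 with C > 0: 0.000743R - 0.463 = 0, so R* = 0.463/0.000743 = 623.
Set dR/dt = 0 with R > 0: 0.887 - 0.0343C = 0, so C* = 0.887/0.0343 = 25.9.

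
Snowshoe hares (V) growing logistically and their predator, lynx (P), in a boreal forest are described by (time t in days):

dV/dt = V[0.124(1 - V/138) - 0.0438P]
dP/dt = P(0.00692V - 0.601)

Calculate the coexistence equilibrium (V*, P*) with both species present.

V* ≈ 86.8, P* ≈ 1.05

From dP/dt = 0 with P > 0: 0.00692V* = 0.601, so V* = 86.8.
Substitute into dV/dt = 0: 0.124(1 - 86.8/138) = 0.0438P*.
The bracket is 0.371, giving P* = 0.046/0.0438 = 1.05.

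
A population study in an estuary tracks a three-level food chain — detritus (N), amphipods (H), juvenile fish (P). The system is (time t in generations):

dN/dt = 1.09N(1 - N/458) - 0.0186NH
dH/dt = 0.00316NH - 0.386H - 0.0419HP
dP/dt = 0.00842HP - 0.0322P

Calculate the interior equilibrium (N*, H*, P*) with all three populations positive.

N* ≈ 428, H* ≈ 3.82, P* ≈ 23.1

From dP/dt = 0: 0.00842H* = 0.0322, so H* = 3.82.
From dN/dt = 0: 1.09(1 - N*/458) = 0.0186·3.82, giving N* = 458·(1 - 0.0653) = 428.
From dH/dt = 0: 0.00316·428 - 0.386 = 0.0419P*, so P* = 0.967/0.0419 = 23.1.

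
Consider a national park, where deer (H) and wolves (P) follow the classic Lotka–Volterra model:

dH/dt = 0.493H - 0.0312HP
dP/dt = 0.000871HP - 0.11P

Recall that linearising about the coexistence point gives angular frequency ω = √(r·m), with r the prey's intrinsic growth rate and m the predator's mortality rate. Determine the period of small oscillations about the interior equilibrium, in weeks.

Here r = 0.493 and m = 0.11, so r·m = 0.0542.
ω = √0.0542 = 0.233 per week, hence T = 2π/ω ≈ 27 weeks.

T ≈ 27 weeks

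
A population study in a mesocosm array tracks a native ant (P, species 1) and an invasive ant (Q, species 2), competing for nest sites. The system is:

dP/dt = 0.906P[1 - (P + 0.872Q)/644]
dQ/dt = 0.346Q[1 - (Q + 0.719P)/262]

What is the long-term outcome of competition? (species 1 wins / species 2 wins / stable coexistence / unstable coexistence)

Compare the nullcline intercepts: K1/α12 = 644/0.872 = 739 > K2 = 262; K2/α21 = 262/0.719 = 364 < K1 = 644.
Since the inequalities point opposite ways, species 1 can invade but species 2 cannot.

species 1 excludes species 2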